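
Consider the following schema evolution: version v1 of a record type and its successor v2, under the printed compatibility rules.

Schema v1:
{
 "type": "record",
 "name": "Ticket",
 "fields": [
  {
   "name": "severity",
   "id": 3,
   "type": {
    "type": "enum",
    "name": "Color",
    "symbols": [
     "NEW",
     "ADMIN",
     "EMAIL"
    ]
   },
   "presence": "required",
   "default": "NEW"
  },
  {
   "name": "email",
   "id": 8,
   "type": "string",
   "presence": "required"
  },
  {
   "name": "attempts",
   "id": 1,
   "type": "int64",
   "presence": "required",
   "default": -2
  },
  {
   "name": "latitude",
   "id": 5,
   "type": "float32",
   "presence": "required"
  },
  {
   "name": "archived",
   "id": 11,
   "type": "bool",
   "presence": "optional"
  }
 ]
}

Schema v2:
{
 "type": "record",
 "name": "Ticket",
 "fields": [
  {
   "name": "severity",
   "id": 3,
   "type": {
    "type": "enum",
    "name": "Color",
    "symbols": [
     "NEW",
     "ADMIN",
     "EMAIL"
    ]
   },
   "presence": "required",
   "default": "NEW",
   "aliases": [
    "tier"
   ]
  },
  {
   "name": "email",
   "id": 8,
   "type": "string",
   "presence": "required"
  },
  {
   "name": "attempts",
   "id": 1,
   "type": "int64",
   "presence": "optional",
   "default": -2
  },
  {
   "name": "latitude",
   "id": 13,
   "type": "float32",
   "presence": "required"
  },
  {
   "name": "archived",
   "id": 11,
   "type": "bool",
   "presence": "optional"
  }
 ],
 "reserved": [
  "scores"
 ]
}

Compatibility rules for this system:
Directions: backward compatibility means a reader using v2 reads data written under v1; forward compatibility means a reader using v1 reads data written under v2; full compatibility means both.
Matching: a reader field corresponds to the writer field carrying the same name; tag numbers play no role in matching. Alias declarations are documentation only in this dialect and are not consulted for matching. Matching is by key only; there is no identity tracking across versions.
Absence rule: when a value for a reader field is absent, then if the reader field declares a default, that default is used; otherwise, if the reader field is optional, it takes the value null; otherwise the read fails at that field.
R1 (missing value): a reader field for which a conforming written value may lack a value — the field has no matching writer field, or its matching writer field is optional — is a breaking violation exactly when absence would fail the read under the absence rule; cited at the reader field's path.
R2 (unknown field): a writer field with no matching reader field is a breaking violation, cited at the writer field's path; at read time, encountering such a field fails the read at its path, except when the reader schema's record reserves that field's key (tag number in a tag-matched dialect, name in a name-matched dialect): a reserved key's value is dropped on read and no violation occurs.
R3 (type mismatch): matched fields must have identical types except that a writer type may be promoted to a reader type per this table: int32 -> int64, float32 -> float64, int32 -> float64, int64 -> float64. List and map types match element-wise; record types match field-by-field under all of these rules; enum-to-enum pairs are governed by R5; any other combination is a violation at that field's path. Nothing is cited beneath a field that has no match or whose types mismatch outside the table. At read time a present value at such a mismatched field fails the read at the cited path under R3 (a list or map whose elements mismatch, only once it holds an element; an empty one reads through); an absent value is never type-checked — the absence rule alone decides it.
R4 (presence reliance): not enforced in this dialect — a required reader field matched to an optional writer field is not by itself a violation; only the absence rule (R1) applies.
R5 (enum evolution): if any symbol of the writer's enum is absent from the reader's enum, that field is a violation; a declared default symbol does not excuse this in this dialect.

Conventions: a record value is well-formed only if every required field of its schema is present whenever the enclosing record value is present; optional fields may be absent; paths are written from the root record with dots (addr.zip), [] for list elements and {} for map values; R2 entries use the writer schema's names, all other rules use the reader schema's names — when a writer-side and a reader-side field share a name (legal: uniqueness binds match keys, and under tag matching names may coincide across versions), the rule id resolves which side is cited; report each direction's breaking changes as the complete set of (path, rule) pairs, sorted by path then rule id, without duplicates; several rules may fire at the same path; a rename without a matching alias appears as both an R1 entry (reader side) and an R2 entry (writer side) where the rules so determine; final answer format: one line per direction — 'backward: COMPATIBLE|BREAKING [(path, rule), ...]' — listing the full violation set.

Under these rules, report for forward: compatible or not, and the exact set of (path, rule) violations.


forward: COMPATIBLE []

in Ticket below, arrows point writer -> reader
checking forward for Ticket: reader v1 against writer v2:
  severity: Color -> Color, writer required; from severity
  email: string -> string, writer required; from email
  attempts: int64 -> int64, writer optional; from attempts
  latitude: float32 -> float32, writer required; from latitude
  archived: bool -> bool, writer optional; from archived
  nothing fires on Ticket: forward is COMPATIBLE
ruling out the remaining Ticket differences:
  field attempts in record Ticket: required changed to optional -> fires no rule on Ticket, leaving the asked answer as it is
  field latitude in record Ticket: tag 5 changed to 13 -> fires no rule on Ticket, leaving the asked answer as it is


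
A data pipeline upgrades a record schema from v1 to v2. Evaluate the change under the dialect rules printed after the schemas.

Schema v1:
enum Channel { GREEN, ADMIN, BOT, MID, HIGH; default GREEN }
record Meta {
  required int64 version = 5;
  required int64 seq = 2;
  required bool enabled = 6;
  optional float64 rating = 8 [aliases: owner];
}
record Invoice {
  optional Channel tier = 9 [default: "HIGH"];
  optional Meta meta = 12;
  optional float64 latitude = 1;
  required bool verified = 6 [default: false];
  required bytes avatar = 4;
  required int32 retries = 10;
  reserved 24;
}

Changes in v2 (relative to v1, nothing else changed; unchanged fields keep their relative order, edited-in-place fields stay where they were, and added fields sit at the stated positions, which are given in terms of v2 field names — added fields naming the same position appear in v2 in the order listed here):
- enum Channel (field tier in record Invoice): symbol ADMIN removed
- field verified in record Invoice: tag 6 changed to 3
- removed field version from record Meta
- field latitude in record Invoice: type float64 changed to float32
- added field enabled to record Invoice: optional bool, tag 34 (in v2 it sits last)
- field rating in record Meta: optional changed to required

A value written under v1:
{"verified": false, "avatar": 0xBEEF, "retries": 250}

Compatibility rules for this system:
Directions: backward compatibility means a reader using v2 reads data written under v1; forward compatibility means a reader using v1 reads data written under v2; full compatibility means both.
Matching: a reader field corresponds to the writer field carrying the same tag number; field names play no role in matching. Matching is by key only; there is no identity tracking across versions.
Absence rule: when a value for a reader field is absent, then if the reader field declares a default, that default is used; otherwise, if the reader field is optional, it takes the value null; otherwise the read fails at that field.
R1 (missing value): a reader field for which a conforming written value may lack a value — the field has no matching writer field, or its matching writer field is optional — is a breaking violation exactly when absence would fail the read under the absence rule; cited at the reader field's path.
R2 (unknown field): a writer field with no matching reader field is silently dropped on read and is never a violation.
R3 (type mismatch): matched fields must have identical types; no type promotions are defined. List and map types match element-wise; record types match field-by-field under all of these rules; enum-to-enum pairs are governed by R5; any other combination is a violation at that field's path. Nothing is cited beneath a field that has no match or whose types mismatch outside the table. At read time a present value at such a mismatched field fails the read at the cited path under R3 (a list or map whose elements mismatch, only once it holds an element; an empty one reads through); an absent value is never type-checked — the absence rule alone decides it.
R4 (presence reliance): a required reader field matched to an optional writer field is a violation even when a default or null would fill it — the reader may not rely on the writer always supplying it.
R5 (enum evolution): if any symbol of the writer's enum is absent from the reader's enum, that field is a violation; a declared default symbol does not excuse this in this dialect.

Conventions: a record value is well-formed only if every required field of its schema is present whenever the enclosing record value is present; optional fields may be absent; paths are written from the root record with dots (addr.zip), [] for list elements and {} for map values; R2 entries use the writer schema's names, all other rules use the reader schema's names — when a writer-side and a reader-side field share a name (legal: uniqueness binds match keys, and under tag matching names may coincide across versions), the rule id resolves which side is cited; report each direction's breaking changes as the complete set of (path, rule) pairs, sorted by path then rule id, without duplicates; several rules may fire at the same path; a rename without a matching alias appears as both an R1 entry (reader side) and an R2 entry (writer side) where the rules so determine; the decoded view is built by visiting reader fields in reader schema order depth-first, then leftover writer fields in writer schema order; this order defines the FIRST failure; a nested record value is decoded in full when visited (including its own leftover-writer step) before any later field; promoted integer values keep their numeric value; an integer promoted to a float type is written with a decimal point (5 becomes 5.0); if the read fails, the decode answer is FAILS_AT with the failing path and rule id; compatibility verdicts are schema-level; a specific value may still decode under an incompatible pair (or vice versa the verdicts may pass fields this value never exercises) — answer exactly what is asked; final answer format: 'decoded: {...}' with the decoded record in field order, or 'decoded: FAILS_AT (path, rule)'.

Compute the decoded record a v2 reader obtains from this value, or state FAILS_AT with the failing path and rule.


decoded: {"tier": "HIGH", "meta": null, "latitude": null, "verified": false, "avatar": 0xBEEF, "retries": 250, "enabled": null}

the writer's type comes first in each Invoice pair
decode (reader v2):
  tier := "HIGH" (missing; default applied)
  meta := null (missing; optional => null)
  latitude := null (missing; optional => null)
  verified := false (missing; default applied)
  avatar := 0xBEEF
  retries := 250
  enabled := null (missing; optional => null)
  writer verified: no reader field; dropped
  => decoded: {"tier": "HIGH", "meta": null, "latitude": null, "verified": false, "avatar": 0xBEEF, "retries": 250, "enabled": null}
the rest of the Invoice diff is inert for this question:
  enum Channel (field tier in record Invoice): symbol ADMIN removed -> schema-level compatibility only; this Invoice value's decode is unchanged
  field verified in record Invoice: tag 6 changed to 3 -> triggers nothing under the printed rules; the Invoice answer is the same either way
  removed field version from record Meta -> schema-level compatibility only; this Invoice value's decode is unchanged
  field latitude in record Invoice: type float64 changed to float32 -> schema-level compatibility only; this Invoice value's decode is unchanged
  field rating in record Meta: optional changed to required -> schema-level compatibility only; this Invoice value's decode is unchanged


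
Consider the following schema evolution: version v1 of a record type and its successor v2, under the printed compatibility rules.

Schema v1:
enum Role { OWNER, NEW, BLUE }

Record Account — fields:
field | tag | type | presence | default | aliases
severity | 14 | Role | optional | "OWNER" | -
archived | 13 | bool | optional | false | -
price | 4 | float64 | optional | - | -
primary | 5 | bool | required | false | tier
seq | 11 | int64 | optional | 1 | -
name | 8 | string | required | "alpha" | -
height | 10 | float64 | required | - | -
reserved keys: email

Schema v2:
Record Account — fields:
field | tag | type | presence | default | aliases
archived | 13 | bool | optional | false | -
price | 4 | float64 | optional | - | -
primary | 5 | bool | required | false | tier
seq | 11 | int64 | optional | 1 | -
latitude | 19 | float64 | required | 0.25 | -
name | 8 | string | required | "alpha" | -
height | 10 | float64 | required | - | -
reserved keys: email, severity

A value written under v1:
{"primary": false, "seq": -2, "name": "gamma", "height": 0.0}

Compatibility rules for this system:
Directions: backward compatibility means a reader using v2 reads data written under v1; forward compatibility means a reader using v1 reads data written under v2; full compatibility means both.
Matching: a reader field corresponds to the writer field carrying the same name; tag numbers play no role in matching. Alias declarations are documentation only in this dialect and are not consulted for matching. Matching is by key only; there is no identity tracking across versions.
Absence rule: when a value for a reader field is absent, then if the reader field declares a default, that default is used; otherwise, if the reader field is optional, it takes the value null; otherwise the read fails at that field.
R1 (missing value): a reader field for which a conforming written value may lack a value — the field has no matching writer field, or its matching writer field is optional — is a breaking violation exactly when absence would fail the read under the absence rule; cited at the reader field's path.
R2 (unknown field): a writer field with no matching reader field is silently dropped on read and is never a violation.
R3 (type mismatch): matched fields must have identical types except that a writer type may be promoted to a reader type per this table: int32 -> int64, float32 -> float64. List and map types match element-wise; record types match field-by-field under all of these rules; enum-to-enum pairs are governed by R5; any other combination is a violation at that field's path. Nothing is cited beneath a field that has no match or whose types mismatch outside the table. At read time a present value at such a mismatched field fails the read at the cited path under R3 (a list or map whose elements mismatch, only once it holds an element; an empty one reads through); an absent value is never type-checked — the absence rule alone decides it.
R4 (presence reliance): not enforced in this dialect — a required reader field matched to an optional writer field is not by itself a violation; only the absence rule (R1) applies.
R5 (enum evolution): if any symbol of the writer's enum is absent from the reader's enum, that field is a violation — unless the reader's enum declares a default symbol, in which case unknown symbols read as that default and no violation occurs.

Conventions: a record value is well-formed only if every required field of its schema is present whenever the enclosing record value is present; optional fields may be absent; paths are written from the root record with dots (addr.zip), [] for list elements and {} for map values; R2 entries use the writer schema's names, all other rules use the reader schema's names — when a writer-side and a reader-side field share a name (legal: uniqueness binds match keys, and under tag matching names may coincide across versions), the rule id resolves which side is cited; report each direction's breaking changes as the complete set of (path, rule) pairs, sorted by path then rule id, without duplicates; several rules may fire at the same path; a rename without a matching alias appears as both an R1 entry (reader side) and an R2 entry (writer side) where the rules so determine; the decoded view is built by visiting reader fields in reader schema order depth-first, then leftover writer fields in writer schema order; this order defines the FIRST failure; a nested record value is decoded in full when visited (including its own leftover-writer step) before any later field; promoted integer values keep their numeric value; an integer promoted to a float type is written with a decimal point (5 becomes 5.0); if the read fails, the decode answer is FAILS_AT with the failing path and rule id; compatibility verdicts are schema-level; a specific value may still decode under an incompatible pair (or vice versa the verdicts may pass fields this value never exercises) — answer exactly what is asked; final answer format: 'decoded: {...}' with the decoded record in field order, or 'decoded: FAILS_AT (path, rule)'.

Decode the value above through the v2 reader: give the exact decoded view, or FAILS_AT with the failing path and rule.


in Account below, arrows point writer -> reader
decoding the Account value with the v2 reader:
  archived := false (absent -> default)
  price := null (absent, optional -> null)
  primary := false
  seq := -2
  latitude := 0.25 (absent -> default)
  name := "gamma"
  height := 0.0
  => decoded: {"archived": false, "price": null, "primary": false, "seq": -2, "latitude": 0.25, "name": "gamma", "height": 0.0}

decoded: {"archived": false, "price": null, "primary": false, "seq": -2, "latitude": 0.25, "name": "gamma", "height": 0.0}


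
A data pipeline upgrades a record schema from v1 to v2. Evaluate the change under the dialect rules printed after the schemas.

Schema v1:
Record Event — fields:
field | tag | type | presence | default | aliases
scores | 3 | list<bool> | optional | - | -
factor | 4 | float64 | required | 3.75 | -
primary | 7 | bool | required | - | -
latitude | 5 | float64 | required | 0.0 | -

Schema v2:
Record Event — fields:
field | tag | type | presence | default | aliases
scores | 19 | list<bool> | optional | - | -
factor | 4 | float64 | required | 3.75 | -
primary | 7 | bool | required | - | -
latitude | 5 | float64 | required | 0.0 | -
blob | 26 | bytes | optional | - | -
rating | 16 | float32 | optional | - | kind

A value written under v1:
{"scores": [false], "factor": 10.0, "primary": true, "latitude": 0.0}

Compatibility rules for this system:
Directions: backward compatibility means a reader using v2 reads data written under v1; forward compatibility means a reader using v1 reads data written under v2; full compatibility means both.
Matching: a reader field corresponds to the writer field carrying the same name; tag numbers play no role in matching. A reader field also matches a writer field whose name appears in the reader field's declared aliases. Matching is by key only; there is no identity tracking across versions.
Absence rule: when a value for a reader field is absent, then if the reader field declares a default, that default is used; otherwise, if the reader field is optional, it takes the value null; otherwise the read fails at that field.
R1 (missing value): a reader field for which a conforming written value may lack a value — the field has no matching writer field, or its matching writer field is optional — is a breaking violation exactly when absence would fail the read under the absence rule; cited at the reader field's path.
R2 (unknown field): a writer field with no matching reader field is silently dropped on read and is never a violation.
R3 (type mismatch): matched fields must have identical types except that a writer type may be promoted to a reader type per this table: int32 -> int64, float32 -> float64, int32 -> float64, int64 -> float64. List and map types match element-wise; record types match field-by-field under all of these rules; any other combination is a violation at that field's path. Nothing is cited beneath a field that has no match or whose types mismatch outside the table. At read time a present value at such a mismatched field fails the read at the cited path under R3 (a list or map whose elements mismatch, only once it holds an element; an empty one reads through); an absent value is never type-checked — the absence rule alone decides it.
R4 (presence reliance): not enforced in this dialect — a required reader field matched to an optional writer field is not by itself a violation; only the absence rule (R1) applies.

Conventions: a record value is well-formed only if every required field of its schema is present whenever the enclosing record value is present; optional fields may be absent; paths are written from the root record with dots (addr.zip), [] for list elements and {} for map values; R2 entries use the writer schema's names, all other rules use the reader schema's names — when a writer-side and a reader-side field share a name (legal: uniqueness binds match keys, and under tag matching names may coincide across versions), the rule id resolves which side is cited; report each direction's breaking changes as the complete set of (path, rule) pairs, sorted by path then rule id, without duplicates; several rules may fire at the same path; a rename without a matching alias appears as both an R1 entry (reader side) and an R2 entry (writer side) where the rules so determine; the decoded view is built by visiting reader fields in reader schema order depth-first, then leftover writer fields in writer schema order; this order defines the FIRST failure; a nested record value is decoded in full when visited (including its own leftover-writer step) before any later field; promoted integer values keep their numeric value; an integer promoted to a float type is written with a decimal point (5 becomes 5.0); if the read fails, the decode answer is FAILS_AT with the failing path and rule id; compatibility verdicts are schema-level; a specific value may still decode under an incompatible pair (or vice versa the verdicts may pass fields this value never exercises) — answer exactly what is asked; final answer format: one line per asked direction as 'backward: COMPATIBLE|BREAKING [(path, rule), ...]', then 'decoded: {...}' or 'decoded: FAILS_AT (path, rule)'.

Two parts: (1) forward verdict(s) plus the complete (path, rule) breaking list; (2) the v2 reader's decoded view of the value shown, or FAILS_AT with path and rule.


forward: COMPATIBLE []; decoded: {"scores": [false], "factor": 10.0, "primary": true, "latitude": 0.0, "blob": null, "rating": null}

in Event below, arrows point writer -> reader
forward for Event (reader v1, writer v2):
  scores <- scores (list<bool> -> list<bool>, writer optional)
  factor <- factor (float64 -> float64, writer required)
  primary <- primary (bool -> bool, writer required)
  latitude <- latitude (float64 -> float64, writer required)
  blob (writer side), unknown to reader
  rating (writer side), unknown to reader
  => forward: COMPATIBLE
decode (reader v2):
  scores := [false]
  factor := 10.0
  primary := true
  latitude := 0.0
  blob := null (absent, optional -> null)
  rating := null (absent, optional -> null)
  => decoded: {"scores": [false], "factor": 10.0, "primary": true, "latitude": 0.0, "blob": null, "rating": null}
ruling out the remaining Event differences:
  field scores in record Event: tag 3 changed to 19 -> no rule fires on it in Event's dialect; the asked verdict holds


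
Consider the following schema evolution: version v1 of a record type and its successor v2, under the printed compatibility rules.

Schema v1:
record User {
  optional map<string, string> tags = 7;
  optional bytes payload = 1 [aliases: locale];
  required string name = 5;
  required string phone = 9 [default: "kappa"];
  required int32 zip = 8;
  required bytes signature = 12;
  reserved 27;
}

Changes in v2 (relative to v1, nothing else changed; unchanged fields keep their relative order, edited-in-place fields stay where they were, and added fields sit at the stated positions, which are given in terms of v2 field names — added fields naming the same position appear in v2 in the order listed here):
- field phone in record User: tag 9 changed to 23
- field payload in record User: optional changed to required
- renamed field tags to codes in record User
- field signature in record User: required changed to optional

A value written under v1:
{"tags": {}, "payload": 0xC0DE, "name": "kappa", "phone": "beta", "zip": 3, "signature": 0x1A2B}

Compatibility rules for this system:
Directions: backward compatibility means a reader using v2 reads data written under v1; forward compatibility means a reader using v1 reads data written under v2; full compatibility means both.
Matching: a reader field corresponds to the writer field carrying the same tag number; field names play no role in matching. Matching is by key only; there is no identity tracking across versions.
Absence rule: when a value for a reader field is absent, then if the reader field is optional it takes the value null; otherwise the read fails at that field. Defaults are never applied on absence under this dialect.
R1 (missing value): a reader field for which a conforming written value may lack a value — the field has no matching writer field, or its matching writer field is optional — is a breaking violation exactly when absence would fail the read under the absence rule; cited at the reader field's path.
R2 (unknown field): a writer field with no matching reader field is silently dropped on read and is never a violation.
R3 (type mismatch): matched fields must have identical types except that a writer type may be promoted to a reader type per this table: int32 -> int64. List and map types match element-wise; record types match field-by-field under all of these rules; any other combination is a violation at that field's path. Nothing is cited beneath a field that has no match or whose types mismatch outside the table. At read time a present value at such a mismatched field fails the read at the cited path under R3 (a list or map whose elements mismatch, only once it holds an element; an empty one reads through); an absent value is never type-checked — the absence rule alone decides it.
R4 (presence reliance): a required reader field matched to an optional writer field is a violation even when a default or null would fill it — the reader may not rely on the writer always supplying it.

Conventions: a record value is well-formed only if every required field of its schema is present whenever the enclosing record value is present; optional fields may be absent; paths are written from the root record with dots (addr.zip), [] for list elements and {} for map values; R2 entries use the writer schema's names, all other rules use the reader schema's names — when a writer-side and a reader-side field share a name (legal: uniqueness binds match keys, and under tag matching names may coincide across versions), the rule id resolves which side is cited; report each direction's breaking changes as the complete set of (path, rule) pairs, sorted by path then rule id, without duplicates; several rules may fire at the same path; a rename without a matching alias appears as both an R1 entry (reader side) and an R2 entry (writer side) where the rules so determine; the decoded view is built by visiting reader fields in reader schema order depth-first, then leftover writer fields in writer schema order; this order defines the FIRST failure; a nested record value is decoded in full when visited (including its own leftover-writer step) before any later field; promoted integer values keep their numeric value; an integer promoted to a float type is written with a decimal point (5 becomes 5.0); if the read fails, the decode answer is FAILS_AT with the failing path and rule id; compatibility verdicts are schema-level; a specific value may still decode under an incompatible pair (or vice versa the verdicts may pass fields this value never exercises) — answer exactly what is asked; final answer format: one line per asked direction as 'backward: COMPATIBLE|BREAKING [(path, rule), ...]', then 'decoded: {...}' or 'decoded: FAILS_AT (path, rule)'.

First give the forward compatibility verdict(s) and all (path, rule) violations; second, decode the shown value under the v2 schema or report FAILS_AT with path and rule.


forward: BREAKING [(phone, R1), (signature, R1), (signature, R4)]; decoded: FAILS_AT (phone, R1)

the writer's type comes first in each User pair
forward on User — v1 reading data written by v2:
  tags: paired with writer codes (map<string, string> -> map<string, string>; writer optional)
  payload: paired with writer payload (bytes -> bytes; writer required)
  name: paired with writer name (string -> string; writer required)
  phone: no writer-side match
  zip: paired with writer zip (int32 -> int32; writer required)
  signature: paired with writer signature (bytes -> bytes; writer optional)
  phone (writer side), unknown to reader
  violation R1 at phone
  violation R1 at signature
  violation R4 at signature
  => 3 violation(s): forward is BREAKING for User
migrating the User value to v2:
  codes := {} (from writer tags)
  payload := 0xC0DE
  name := "kappa"
  read fails at phone under R1 (no fill)
  => FAILS_AT (phone, R1)
the rest of the User diff is inert for this question:
  field payload in record User: optional changed to required -> matters only for User's backward compatibility — outside the asked direction
  renamed field tags to codes in record User -> triggers nothing under User's printed rules — same verdict


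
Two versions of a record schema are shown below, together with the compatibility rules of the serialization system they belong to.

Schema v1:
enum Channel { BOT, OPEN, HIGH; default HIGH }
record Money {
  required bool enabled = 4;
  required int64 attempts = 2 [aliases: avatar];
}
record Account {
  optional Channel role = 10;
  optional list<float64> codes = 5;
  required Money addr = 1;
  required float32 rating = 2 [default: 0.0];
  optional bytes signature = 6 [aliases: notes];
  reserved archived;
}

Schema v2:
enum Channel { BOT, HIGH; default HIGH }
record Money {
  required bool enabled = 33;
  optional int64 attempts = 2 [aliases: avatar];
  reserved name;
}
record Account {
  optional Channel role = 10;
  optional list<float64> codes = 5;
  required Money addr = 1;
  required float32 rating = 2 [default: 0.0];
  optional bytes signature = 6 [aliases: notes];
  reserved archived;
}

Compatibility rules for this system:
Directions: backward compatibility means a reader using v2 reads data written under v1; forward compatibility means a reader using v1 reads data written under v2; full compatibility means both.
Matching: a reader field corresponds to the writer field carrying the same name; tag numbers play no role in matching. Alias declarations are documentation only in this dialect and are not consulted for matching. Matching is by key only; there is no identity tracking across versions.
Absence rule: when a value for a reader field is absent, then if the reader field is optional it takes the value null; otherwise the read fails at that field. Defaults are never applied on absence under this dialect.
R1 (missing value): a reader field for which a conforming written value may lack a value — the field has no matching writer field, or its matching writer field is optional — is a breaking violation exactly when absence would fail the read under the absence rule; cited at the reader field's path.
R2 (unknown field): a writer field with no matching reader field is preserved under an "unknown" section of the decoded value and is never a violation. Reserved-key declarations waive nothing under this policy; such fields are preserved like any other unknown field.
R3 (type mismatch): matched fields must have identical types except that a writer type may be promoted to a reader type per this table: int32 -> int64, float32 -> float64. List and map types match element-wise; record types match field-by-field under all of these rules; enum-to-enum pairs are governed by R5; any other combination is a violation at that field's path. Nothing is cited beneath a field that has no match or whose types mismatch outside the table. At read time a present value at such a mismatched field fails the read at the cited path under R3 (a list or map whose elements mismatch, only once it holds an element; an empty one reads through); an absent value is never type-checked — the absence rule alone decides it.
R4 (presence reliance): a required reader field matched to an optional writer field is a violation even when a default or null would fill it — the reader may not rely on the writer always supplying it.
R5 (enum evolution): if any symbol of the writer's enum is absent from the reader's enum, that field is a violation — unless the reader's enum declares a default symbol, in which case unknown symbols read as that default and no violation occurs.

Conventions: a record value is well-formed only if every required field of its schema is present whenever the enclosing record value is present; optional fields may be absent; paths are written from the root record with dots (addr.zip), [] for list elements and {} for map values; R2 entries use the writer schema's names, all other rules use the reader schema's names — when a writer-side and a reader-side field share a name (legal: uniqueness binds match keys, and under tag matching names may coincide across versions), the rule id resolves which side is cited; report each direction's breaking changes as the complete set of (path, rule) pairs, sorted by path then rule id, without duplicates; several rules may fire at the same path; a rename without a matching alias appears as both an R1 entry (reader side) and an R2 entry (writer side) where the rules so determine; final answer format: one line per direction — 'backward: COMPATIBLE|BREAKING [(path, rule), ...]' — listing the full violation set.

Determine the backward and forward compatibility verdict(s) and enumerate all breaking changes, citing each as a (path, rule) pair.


in Account below, arrows point writer -> reader
backward pass over Account, reader schema v2, writer schema v1:
  Channel -> Channel, writer optional: role aligns to role
  list<float64> -> list<float64>, writer optional: codes aligns to codes
  Money -> Money, writer required: addr aligns to addr
  float32 -> float32, writer required: rating aligns to rating
  bytes -> bytes, writer optional: signature aligns to signature
  bool -> bool, writer required: addr.enabled aligns to addr.enabled
  int64 -> int64, writer required: addr.attempts aligns to addr.attempts
  => backward verdict for Account: COMPATIBLE, no violations
forward pass over Account, reader schema v1, writer schema v2:
  Channel -> Channel, writer optional: role aligns to role
  list<float64> -> list<float64>, writer optional: codes aligns to codes
  Money -> Money, writer required: addr aligns to addr
  float32 -> float32, writer required: rating aligns to rating
  bytes -> bytes, writer optional: signature aligns to signature
  bool -> bool, writer required: addr.enabled aligns to addr.enabled
  int64 -> int64, writer optional: addr.attempts aligns to addr.attempts
  breaking: (addr.attempts, R1)
  breaking: (addr.attempts, R4)
  forward on Account therefore BREAKING (2)

backward: COMPATIBLE []; forward: BREAKING [(addr.attempts, R1), (addr.attempts, R4)]


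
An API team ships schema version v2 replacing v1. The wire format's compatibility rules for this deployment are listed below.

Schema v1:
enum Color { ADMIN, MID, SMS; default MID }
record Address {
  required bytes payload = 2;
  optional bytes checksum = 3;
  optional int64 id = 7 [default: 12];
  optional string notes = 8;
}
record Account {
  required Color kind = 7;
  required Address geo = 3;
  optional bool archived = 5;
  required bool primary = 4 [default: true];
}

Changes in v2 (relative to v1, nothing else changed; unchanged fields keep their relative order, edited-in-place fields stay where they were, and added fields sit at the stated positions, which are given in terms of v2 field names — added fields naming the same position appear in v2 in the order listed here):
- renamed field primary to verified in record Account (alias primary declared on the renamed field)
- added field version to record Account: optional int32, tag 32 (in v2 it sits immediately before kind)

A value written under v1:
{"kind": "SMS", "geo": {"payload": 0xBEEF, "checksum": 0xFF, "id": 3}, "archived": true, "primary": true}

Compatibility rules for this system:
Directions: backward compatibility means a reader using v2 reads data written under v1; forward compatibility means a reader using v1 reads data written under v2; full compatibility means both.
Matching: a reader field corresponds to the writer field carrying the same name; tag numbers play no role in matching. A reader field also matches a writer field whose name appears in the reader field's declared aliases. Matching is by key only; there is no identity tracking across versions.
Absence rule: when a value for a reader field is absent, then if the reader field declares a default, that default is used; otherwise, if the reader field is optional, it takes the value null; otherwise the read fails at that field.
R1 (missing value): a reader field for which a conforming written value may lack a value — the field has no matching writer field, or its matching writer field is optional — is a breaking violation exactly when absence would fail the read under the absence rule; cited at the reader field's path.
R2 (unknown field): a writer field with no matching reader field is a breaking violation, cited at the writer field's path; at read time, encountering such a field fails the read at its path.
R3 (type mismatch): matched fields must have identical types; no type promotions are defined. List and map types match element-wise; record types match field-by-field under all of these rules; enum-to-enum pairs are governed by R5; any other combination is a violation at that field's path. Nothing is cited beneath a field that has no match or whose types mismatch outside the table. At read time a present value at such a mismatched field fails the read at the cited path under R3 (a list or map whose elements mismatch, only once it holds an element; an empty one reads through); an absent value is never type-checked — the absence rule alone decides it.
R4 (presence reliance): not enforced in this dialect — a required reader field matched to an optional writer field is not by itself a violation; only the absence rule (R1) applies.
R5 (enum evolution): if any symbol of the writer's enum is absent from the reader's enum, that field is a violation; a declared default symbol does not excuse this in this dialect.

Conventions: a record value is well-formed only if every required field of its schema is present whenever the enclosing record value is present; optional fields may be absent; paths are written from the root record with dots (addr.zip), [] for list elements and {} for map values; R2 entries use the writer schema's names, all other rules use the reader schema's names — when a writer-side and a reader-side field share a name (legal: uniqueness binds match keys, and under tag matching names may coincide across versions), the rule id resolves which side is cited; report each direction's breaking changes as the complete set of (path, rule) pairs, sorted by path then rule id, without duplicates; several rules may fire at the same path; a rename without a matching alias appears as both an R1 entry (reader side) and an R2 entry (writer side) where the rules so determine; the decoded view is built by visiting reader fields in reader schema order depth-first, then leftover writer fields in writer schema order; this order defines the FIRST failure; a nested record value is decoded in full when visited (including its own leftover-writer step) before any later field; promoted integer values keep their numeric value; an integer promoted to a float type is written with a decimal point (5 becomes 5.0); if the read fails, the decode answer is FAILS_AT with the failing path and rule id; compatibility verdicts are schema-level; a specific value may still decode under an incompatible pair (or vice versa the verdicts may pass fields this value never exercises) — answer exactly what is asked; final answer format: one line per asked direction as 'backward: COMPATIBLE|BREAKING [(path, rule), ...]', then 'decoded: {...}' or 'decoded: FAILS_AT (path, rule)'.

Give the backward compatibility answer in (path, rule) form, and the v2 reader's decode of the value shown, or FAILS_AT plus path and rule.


backward: COMPATIBLE []; decoded: {"version": null, "kind": "SMS", "geo": {"payload": 0xBEEF, "checksum": 0xFF, "id": 3, "notes": null}, "archived": true, "verified": true}

the writer's type comes first in each Account pair
backward for Account (reader v2, writer v1):
  version has no writer counterpart
  kind: Color -> Color, writer required; from kind
  geo: Address -> Address, writer required; from geo
  archived: bool -> bool, writer optional; from archived
  verified: bool -> bool, writer required; from primary
  geo.payload: bytes -> bytes, writer required; from geo.payload
  geo.checksum: bytes -> bytes, writer optional; from geo.checksum
  geo.id: int64 -> int64, writer optional; from geo.id
  geo.notes: string -> string, writer optional; from geo.notes
  nothing fires on Account: backward is COMPATIBLE
migrating the Account value to v2:
  version := null (absent, optional -> null)
  kind := "SMS"
  geo.payload := 0xBEEF
  geo.checksum := 0xFF
  geo.id := 3
  geo.notes := null (absent, optional -> null)
  archived := true
  verified := true (from writer primary)
  => decoded: {"version": null, "kind": "SMS", "geo": {"payload": 0xBEEF, "checksum": 0xFF, "id": 3, "notes": null}, "archived": true, "verified": true}
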